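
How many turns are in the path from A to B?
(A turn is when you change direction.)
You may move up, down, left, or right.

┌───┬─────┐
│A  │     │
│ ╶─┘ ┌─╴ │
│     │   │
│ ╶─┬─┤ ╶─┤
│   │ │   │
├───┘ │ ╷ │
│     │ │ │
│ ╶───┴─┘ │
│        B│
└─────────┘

Directions: down, right, right, up, right, right, down, left, down, right, down, down
Number of turns: 8

Solution:

┌───┬─────┐
│A  │↱ → ↓│
│ ╶─┘ ┌─╴ │
│↳ → ↑│↓ ↲│
│ ╶─┬─┤ ╶─┤
│   │ │↳ ↓│
├───┘ │ ╷ │
│     │ │↓│
│ ╶───┴─┘ │
│        B│
└─────────┘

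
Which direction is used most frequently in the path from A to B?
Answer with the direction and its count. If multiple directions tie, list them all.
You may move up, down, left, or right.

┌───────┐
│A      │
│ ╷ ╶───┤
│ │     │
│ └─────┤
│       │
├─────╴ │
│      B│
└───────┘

Directions: down, down, right, right, right, down
Counts: {'down': 3, 'right': 3}
Most common: down and right (tied at 3 times each)

Solution:

┌───────┐
│A      │
│ ╷ ╶───┤
│↓│     │
│ └─────┤
│↳ → → ↓│
├─────╴ │
│      B│
└───────┘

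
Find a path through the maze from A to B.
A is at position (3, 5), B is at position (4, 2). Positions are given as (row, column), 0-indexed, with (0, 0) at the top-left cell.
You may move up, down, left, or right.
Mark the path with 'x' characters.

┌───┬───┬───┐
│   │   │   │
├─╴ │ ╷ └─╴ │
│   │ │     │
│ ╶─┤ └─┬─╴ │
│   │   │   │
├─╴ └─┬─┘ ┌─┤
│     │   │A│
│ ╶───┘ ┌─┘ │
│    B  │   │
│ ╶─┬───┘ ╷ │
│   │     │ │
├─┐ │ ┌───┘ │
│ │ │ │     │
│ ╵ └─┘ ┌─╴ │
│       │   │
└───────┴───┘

Finding the shortest path from (3, 5) to (4, 2):
Path length: 14 steps
Directions: down → down → down → left → left → down → left → left → up → up → left → up → right → right

Solution:

┌───┬───┬───┐
│   │   │   │
├─╴ │ ╷ └─╴ │
│   │ │     │
│ ╶─┤ └─┬─╴ │
│   │   │   │
├─╴ └─┬─┘ ┌─┤
│     │   │A│
│ ╶───┘ ┌─┘ │
│x x B  │  x│
│ ╶─┬───┘ ╷ │
│x x│     │x│
├─┐ │ ┌───┘ │
│ │x│ │x x x│
│ ╵ └─┘ ┌─╴ │
│  x x x│   │
└───────┴───┘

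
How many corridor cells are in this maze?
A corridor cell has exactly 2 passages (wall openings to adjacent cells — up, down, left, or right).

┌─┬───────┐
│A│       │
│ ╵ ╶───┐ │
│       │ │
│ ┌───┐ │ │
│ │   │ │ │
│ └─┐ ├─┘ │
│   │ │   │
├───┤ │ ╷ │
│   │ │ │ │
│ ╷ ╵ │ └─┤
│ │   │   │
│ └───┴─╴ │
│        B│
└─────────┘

Counting cells with exactly 2 passages:
Total corridor cells: 27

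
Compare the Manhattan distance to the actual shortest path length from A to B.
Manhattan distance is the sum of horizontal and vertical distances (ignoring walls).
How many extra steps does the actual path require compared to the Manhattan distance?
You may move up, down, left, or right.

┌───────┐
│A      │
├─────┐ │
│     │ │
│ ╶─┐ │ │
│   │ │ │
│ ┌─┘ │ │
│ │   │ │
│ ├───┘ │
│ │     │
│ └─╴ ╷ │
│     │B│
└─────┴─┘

Manhattan distance: |5 - 0| + |3 - 0| = 8
Actual path length: 8
Extra steps: 8 - 8 = 0

Solution:

┌───────┐
│A → → ↓│
├─────┐ │
│     │↓│
│ ╶─┐ │ │
│   │ │↓│
│ ┌─┘ │ │
│ │   │↓│
│ ├───┘ │
│ │    ↓│
│ └─╴ ╷ │
│     │B│
└─────┴─┘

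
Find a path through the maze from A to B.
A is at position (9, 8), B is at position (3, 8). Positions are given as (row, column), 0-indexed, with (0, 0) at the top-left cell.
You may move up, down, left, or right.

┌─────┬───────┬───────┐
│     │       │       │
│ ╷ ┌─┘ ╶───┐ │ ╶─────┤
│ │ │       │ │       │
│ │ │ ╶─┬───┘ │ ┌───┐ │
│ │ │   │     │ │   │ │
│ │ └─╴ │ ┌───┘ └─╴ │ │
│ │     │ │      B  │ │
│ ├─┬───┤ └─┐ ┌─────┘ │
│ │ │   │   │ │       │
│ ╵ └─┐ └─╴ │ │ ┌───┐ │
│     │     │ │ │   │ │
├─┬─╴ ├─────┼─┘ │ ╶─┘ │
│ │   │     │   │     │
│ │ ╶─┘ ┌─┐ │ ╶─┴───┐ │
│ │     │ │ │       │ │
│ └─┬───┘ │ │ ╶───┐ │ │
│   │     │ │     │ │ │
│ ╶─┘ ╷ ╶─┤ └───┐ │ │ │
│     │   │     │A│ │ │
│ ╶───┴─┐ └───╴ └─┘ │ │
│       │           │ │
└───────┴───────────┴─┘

Finding the shortest path from (9, 8) to (3, 8):
Path length: 20 steps
Directions: up → left → left → up → up → right → up → up → right → right → right → up → up → up → left → left → left → down → down → right

Solution:

┌─────┬───────┬───────┐
│     │       │       │
│ ╷ ┌─┘ ╶───┐ │ ╶─────┤
│ │ │       │ │↓ ← ← ↰│
│ │ │ ╶─┬───┘ │ ┌───┐ │
│ │ │   │     │↓│   │↑│
│ │ └─╴ │ ┌───┘ └─╴ │ │
│ │     │ │    ↳ B  │↑│
│ ├─┬───┤ └─┐ ┌─────┘ │
│ │ │   │   │ │↱ → → ↑│
│ ╵ └─┐ └─╴ │ │ ┌───┐ │
│     │     │ │↑│   │ │
├─┬─╴ ├─────┼─┘ │ ╶─┘ │
│ │   │     │↱ ↑│     │
│ │ ╶─┘ ┌─┐ │ ╶─┴───┐ │
│ │     │ │ │↑      │ │
│ └─┬───┘ │ │ ╶───┐ │ │
│   │     │ │↑ ← ↰│ │ │
│ ╶─┘ ╷ ╶─┤ └───┐ │ │ │
│     │   │     │A│ │ │
│ ╶───┴─┐ └───╴ └─┘ │ │
│       │           │ │
└───────┴───────────┴─┘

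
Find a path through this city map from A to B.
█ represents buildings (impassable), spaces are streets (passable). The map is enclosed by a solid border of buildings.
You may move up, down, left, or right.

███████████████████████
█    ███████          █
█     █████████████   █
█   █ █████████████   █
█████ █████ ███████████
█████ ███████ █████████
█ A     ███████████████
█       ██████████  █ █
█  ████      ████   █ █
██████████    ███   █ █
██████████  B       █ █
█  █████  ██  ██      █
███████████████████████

Finding the shortest path from A to B:
Movement: cardinal only
Path length: 14 steps
Directions: down → right → right → right → right → right → down → right → right → right → down → down → right → right

Solution:

███████████████████████
█    ███████          █
█     █████████████   █
█   █ █████████████   █
█████ █████ ███████████
█████ ███████ █████████
█ A     ███████████████
█ ↳→→→→↓██████████  █ █
█  ████↳→→↓  ████   █ █
██████████↓   ███   █ █
██████████↳→B       █ █
█  █████  ██  ██      █
███████████████████████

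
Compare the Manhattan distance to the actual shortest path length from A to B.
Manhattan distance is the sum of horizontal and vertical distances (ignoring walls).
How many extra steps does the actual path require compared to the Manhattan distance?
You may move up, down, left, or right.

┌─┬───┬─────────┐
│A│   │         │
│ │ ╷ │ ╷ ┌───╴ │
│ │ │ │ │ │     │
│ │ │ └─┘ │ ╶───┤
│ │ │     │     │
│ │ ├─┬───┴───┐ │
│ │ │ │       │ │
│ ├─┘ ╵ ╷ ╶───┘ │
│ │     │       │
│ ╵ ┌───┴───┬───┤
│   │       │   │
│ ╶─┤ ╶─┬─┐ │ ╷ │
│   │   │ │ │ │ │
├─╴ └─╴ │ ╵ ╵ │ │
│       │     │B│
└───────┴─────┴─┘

Manhattan distance: |7 - 0| + |7 - 0| = 14
Actual path length: 24
Extra steps: 24 - 14 = 10

Solution:

┌─┬───┬─────────┐
│A│   │         │
│ │ ╷ │ ╷ ┌───╴ │
│↓│ │ │ │ │     │
│ │ │ └─┘ │ ╶───┤
│↓│ │     │     │
│ │ ├─┬───┴───┐ │
│↓│ │ │       │ │
│ ├─┘ ╵ ╷ ╶───┘ │
│↓│     │       │
│ ╵ ┌───┴───┬───┤
│↓  │↱ → → ↓│↱ ↓│
│ ╶─┤ ╶─┬─┐ │ ╷ │
│↳ ↓│↑ ↰│ │↓│↑│↓│
├─╴ └─╴ │ ╵ ╵ │ │
│  ↳ → ↑│  ↳ ↑│B│
└───────┴─────┴─┘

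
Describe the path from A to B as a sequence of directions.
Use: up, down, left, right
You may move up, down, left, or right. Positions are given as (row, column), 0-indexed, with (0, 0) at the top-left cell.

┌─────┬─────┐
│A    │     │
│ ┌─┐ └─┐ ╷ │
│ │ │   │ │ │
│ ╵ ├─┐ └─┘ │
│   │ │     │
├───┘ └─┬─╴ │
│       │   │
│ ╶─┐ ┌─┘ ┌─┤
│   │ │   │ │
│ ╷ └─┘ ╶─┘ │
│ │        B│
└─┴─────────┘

Finding the path and converting it to directions:
Path through cells: (0,0) → (0,1) → (0,2) → (1,2) → (1,3) → (2,3) → (2,4) → (2,5) → (3,5) → (3,4) → (4,4) → (4,3) → (5,3) → (5,4) → (5,5)
Directions: right, right, down, right, down, right, right, down, left, down, left, down, right, right

Solution:

┌─────┬─────┐
│A → ↓│     │
│ ┌─┐ └─┐ ╷ │
│ │ │↳ ↓│ │ │
│ ╵ ├─┐ └─┘ │
│   │ │↳ → ↓│
├───┘ └─┬─╴ │
│       │↓ ↲│
│ ╶─┐ ┌─┘ ┌─┤
│   │ │↓ ↲│ │
│ ╷ └─┘ ╶─┘ │
│ │    ↳ → B│
└─┴─────────┘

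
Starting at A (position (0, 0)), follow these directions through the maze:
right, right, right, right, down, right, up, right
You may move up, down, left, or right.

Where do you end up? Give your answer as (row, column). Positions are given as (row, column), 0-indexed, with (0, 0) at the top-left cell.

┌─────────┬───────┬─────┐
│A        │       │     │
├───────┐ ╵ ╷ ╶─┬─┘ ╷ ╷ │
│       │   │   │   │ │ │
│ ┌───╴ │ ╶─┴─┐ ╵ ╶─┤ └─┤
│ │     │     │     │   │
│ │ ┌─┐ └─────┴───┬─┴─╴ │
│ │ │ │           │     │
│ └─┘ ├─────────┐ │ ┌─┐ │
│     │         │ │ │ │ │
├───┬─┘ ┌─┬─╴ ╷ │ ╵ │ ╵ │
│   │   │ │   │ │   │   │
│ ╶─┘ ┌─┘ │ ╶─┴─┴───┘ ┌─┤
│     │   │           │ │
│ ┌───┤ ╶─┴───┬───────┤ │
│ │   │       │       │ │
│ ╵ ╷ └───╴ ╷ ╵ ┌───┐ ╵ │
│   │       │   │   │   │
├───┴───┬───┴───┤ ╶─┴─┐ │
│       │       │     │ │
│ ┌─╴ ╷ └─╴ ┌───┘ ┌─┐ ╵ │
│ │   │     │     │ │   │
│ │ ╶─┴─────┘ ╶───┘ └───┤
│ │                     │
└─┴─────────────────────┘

Following directions step by step:
Start: (0, 0)
  right: (0, 0) → (0, 1)
  right: (0, 1) → (0, 2)
  right: (0, 2) → (0, 3)
  right: (0, 3) → (0, 4)
  down: (0, 4) → (1, 4)
  right: (1, 4) → (1, 5)
  up: (1, 5) → (0, 5)
  right: (0, 5) → (0, 6)
Final position: (0, 6)

Path taken:

┌─────────┬───────┬─────┐
│A → → → ↓│↱ B    │     │
├───────┐ ╵ ╷ ╶─┬─┘ ╷ ╷ │
│       │↳ ↑│   │   │ │ │
│ ┌───╴ │ ╶─┴─┐ ╵ ╶─┤ └─┤
│ │     │     │     │   │
│ │ ┌─┐ └─────┴───┬─┴─╴ │
│ │ │ │           │     │
│ └─┘ ├─────────┐ │ ┌─┐ │
│     │         │ │ │ │ │
├───┬─┘ ┌─┬─╴ ╷ │ ╵ │ ╵ │
│   │   │ │   │ │   │   │
│ ╶─┘ ┌─┘ │ ╶─┴─┴───┘ ┌─┤
│     │   │           │ │
│ ┌───┤ ╶─┴───┬───────┤ │
│ │   │       │       │ │
│ ╵ ╷ └───╴ ╷ ╵ ┌───┐ ╵ │
│   │       │   │   │   │
├───┴───┬───┴───┤ ╶─┴─┐ │
│       │       │     │ │
│ ┌─╴ ╷ └─╴ ┌───┘ ┌─┐ ╵ │
│ │   │     │     │ │   │
│ │ ╶─┴─────┘ ╶───┘ └───┤
│ │                     │
└─┴─────────────────────┘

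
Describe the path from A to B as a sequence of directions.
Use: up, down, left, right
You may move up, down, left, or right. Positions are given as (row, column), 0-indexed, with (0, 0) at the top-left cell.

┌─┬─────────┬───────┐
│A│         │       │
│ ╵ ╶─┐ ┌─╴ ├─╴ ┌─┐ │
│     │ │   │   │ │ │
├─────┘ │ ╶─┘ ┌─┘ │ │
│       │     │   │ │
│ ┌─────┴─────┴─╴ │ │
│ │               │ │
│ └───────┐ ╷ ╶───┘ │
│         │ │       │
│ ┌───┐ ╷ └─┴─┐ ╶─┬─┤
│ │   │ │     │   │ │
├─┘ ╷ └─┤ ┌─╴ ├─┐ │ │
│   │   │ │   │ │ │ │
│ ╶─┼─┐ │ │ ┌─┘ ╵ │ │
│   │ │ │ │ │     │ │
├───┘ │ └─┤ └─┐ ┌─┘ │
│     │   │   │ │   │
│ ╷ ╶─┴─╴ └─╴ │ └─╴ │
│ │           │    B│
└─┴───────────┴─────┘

Finding the path and converting it to directions:
Path through cells: (0,0) → (1,0) → (1,1) → (0,1) → (0,2) → (0,3) → (0,4) → (0,5) → (1,5) → (1,4) → (2,4) → (2,5) → (2,6) → (1,6) → (1,7) → (0,7) → (0,8) → (0,9) → (1,9) → (2,9) → (3,9) → (4,9) → (4,8) → (4,7) → (5,7) → (5,8) → (6,8) → (7,8) → (7,7) → (8,7) → (9,7) → (9,8) → (9,9)
Directions: down, right, up, right, right, right, right, down, left, down, right, right, up, right, up, right, right, down, down, down, down, left, left, down, right, down, down, left, down, down, right, right

Solution:

┌─┬─────────┬───────┐
│A│↱ → → → ↓│  ↱ → ↓│
│ ╵ ╶─┐ ┌─╴ ├─╴ ┌─┐ │
│↳ ↑  │ │↓ ↲│↱ ↑│ │↓│
├─────┘ │ ╶─┘ ┌─┘ │ │
│       │↳ → ↑│   │↓│
│ ┌─────┴─────┴─╴ │ │
│ │               │↓│
│ └───────┐ ╷ ╶───┘ │
│         │ │  ↓ ← ↲│
│ ┌───┐ ╷ └─┴─┐ ╶─┬─┤
│ │   │ │     │↳ ↓│ │
├─┘ ╷ └─┤ ┌─╴ ├─┐ │ │
│   │   │ │   │ │↓│ │
│ ╶─┼─┐ │ │ ┌─┘ ╵ │ │
│   │ │ │ │ │  ↓ ↲│ │
├───┘ │ └─┤ └─┐ ┌─┘ │
│     │   │   │↓│   │
│ ╷ ╶─┴─╴ └─╴ │ └─╴ │
│ │           │↳ → B│
└─┴───────────┴─────┘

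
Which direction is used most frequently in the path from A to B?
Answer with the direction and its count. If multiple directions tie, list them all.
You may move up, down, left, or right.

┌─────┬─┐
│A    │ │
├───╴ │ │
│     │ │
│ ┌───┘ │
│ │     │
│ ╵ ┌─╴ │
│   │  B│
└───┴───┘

Directions: right, right, down, left, left, down, down, right, up, right, right, down
Counts: {'right': 5, 'down': 4, 'left': 2, 'up': 1}
Most common: right (5 times)

Solution:

┌─────┬─┐
│A → ↓│ │
├───╴ │ │
│↓ ← ↲│ │
│ ┌───┘ │
│↓│↱ → ↓│
│ ╵ ┌─╴ │
│↳ ↑│  B│
└───┴───┘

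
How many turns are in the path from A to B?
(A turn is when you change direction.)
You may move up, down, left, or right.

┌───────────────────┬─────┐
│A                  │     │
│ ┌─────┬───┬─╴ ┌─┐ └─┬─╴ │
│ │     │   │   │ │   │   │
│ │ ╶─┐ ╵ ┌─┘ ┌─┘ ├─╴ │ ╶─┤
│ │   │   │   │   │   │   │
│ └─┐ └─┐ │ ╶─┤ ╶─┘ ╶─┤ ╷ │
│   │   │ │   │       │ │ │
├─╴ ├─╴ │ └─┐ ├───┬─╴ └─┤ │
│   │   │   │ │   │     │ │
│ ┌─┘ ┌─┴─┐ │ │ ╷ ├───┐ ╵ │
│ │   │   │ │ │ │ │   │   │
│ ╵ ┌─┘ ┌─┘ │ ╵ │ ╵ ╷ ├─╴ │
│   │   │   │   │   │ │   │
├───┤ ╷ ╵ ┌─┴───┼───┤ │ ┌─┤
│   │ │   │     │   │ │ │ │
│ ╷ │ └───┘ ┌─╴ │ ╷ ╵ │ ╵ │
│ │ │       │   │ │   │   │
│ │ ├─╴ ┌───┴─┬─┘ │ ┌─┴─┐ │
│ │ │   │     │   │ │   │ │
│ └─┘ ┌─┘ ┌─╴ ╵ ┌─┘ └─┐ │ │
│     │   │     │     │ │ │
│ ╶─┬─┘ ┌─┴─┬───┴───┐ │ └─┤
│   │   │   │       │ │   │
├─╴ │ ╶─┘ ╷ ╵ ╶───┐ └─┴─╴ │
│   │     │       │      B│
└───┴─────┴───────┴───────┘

Directions: right, right, right, right, right, right, right, down, left, down, left, down, right, down, down, down, right, up, up, right, down, down, right, up, right, down, down, down, left, up, left, down, down, left, down, left, up, left, left, down, left, down, left, down, right, right, up, right, down, right, up, right, right, right, down, right, right, right
Number of turns: 38

Solution:

┌───────────────────┬─────┐
│A → → → → → → ↓    │     │
│ ┌─────┬───┬─╴ ┌─┐ └─┬─╴ │
│ │     │   │↓ ↲│ │   │   │
│ │ ╶─┐ ╵ ┌─┘ ┌─┘ ├─╴ │ ╶─┤
│ │   │   │↓ ↲│   │   │   │
│ └─┐ └─┐ │ ╶─┤ ╶─┘ ╶─┤ ╷ │
│   │   │ │↳ ↓│       │ │ │
├─╴ ├─╴ │ └─┐ ├───┬─╴ └─┤ │
│   │   │   │↓│↱ ↓│     │ │
│ ┌─┘ ┌─┴─┐ │ │ ╷ ├───┐ ╵ │
│ │   │   │ │↓│↑│↓│↱ ↓│   │
│ ╵ ┌─┘ ┌─┘ │ ╵ │ ╵ ╷ ├─╴ │
│   │   │   │↳ ↑│↳ ↑│↓│   │
├───┤ ╷ ╵ ┌─┴───┼───┤ │ ┌─┤
│   │ │   │     │↓ ↰│↓│ │ │
│ ╷ │ └───┘ ┌─╴ │ ╷ ╵ │ ╵ │
│ │ │       │   │↓│↑ ↲│   │
│ │ ├─╴ ┌───┴─┬─┘ │ ┌─┴─┐ │
│ │ │   │↓ ← ↰│↓ ↲│ │   │ │
│ └─┘ ┌─┘ ┌─╴ ╵ ┌─┘ └─┐ │ │
│     │↓ ↲│  ↑ ↲│     │ │ │
│ ╶─┬─┘ ┌─┴─┬───┴───┐ │ └─┤
│   │↓ ↲│↱ ↓│↱ → → ↓│ │   │
├─╴ │ ╶─┘ ╷ ╵ ╶───┐ └─┴─╴ │
│   │↳ → ↑│↳ ↑    │↳ → → B│
└───┴─────┴───────┴───────┘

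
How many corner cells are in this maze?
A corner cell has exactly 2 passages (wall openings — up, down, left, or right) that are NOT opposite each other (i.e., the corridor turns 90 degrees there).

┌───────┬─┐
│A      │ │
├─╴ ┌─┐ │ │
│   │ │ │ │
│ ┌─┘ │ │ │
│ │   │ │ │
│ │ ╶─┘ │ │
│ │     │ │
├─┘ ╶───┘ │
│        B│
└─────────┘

Counting corner cells (2 non-opposite passages):
Total corners: 7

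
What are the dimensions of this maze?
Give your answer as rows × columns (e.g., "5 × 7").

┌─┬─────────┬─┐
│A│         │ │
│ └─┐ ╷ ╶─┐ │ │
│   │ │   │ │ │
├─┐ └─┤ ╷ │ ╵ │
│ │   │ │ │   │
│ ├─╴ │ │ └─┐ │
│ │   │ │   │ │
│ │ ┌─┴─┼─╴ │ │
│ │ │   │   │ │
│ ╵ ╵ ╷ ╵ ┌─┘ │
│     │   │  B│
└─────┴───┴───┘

Counting the maze dimensions:
Rows (vertical): 6
Columns (horizontal): 7
Dimensions: 6 × 7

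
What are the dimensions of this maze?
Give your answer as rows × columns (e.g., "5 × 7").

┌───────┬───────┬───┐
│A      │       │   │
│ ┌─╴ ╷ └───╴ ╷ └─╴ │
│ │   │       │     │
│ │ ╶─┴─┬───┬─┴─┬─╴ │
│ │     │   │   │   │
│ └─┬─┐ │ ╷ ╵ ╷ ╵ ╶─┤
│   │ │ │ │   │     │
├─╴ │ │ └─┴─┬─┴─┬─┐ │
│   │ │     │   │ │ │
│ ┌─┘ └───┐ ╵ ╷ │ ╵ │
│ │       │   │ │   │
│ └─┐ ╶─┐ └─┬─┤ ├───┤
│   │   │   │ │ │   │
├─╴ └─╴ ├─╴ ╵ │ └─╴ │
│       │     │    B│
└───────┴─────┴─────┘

Counting the maze dimensions:
Rows (vertical): 8
Columns (horizontal): 10
Dimensions: 8 × 10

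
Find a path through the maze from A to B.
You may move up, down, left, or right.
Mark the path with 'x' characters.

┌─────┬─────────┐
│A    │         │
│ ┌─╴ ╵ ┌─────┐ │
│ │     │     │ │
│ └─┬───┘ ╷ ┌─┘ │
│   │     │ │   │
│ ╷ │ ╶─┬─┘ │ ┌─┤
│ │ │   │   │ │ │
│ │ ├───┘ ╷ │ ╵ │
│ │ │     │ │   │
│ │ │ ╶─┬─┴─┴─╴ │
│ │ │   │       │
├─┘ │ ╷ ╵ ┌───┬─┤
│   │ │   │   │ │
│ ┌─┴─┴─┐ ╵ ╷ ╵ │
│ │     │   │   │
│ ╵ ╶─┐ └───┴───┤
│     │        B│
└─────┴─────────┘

Finding the shortest path through the maze:
Path length: 19 steps
Directions: down → down → right → down → down → down → down → left → down → down → right → up → right → right → down → right → right → right → right

Solution:

┌─────┬─────────┐
│A    │         │
│ ┌─╴ ╵ ┌─────┐ │
│x│     │     │ │
│ └─┬───┘ ╷ ┌─┘ │
│x x│     │ │   │
│ ╷ │ ╶─┬─┘ │ ┌─┤
│ │x│   │   │ │ │
│ │ ├───┘ ╷ │ ╵ │
│ │x│     │ │   │
│ │ │ ╶─┬─┴─┴─╴ │
│ │x│   │       │
├─┘ │ ╷ ╵ ┌───┬─┤
│x x│ │   │   │ │
│ ┌─┴─┴─┐ ╵ ╷ ╵ │
│x│x x x│   │   │
│ ╵ ╶─┐ └───┴───┤
│x x  │x x x x B│
└─────┴─────────┘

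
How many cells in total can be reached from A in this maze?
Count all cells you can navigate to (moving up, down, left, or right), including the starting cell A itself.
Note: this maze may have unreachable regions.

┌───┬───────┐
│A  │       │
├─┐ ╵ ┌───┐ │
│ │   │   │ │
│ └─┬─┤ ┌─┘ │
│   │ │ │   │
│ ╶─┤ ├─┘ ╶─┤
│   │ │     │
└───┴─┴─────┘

Using BFS/flood-fill to find all reachable cells from A:
Maze size: 4 × 6 = 24 total cells
10 cell(s) are walled off and cannot be reached from A.
Reachable cells: 14

Reachable region (· marks reachable cells):

┌───┬───────┐
│A ·│· · · ·│
├─┐ ╵ ┌───┐ │
│ │· ·│   │·│
│ └─┬─┤ ┌─┘ │
│   │ │ │· ·│
│ ╶─┤ ├─┘ ╶─┤
│   │ │· · ·│
└───┴─┴─────┘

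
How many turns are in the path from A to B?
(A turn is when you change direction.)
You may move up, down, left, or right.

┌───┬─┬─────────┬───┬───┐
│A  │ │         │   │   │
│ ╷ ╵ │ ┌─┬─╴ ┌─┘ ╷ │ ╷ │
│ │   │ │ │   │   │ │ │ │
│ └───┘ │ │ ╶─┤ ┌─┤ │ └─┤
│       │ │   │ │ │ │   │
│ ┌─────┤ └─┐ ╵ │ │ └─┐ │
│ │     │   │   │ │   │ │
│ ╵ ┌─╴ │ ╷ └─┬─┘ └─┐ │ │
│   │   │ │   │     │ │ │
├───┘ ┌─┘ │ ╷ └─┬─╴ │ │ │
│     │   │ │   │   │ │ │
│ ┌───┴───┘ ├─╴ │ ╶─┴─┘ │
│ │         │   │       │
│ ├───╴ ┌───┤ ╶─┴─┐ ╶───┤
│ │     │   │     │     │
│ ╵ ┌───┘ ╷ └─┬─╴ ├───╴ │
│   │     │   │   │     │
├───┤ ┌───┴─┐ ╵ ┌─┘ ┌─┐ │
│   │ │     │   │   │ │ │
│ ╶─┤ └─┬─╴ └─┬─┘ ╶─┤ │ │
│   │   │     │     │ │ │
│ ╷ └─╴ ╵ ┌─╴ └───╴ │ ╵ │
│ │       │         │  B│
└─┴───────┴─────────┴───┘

Directions: down, down, down, down, right, up, right, right, down, left, down, left, left, down, down, down, right, up, right, right, up, right, right, up, up, right, down, right, down, left, down, right, right, down, left, down, left, up, left, up, left, down, left, left, down, down, right, down, right, up, right, right, down, right, right, right, up, left, up, right, up, right, right, down, down, down
Number of turns: 46

Solution:

┌───┬─┬─────────┬───┬───┐
│A  │ │         │   │   │
│ ╷ ╵ │ ┌─┬─╴ ┌─┘ ╷ │ ╷ │
│↓│   │ │ │   │   │ │ │ │
│ └───┘ │ │ ╶─┤ ┌─┤ │ └─┤
│↓      │ │   │ │ │ │   │
│ ┌─────┤ └─┐ ╵ │ │ └─┐ │
│↓│↱ → ↓│   │   │ │   │ │
│ ╵ ┌─╴ │ ╷ └─┬─┘ └─┐ │ │
│↳ ↑│↓ ↲│ │↱ ↓│     │ │ │
├───┘ ┌─┘ │ ╷ └─┬─╴ │ │ │
│↓ ← ↲│   │↑│↳ ↓│   │ │ │
│ ┌───┴───┘ ├─╴ │ ╶─┴─┘ │
│↓│    ↱ → ↑│↓ ↲│       │
│ ├───╴ ┌───┤ ╶─┴─┐ ╶───┤
│↓│↱ → ↑│↓ ↰│↳ → ↓│     │
│ ╵ ┌───┘ ╷ └─┬─╴ ├───╴ │
│↳ ↑│↓ ← ↲│↑ ↰│↓ ↲│↱ → ↓│
├───┤ ┌───┴─┐ ╵ ┌─┘ ┌─┐ │
│   │↓│     │↑ ↲│↱ ↑│ │↓│
│ ╶─┤ └─┬─╴ └─┬─┘ ╶─┤ │ │
│   │↳ ↓│↱ → ↓│  ↑ ↰│ │↓│
│ ╷ └─╴ ╵ ┌─╴ └───╴ │ ╵ │
│ │    ↳ ↑│  ↳ → → ↑│  B│
└─┴───────┴─────────┴───┘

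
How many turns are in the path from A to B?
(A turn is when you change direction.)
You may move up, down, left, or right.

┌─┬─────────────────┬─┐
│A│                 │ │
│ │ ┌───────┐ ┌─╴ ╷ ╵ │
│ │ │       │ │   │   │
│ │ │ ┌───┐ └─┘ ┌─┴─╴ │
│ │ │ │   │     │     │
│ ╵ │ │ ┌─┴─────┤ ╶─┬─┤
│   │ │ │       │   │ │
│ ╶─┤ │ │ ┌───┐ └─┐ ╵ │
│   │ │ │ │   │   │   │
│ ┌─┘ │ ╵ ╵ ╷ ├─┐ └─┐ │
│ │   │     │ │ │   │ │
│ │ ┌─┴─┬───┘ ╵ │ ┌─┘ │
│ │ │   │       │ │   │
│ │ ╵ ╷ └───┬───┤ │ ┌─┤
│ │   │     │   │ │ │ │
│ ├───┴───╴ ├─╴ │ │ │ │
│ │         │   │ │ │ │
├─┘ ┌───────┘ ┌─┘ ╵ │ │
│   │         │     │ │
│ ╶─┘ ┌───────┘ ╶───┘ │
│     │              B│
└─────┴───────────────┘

Directions: down, down, down, right, up, up, up, right, right, right, right, right, right, right, right, down, right, down, left, left, down, right, down, right, down, down, left, down, down, down, left, left, down, right, right, right
Number of turns: 17

Solution:

┌─┬─────────────────┬─┐
│A│↱ → → → → → → → ↓│ │
│ │ ┌───────┐ ┌─╴ ╷ ╵ │
│↓│↑│       │ │   │↳ ↓│
│ │ │ ┌───┐ └─┘ ┌─┴─╴ │
│↓│↑│ │   │     │↓ ← ↲│
│ ╵ │ │ ┌─┴─────┤ ╶─┬─┤
│↳ ↑│ │ │       │↳ ↓│ │
│ ╶─┤ │ │ ┌───┐ └─┐ ╵ │
│   │ │ │ │   │   │↳ ↓│
│ ┌─┘ │ ╵ ╵ ╷ ├─┐ └─┐ │
│ │   │     │ │ │   │↓│
│ │ ┌─┴─┬───┘ ╵ │ ┌─┘ │
│ │ │   │       │ │↓ ↲│
│ │ ╵ ╷ └───┬───┤ │ ┌─┤
│ │   │     │   │ │↓│ │
│ ├───┴───╴ ├─╴ │ │ │ │
│ │         │   │ │↓│ │
├─┘ ┌───────┘ ┌─┘ ╵ │ │
│   │         │↓ ← ↲│ │
│ ╶─┘ ┌───────┘ ╶───┘ │
│     │        ↳ → → B│
└─────┴───────────────┘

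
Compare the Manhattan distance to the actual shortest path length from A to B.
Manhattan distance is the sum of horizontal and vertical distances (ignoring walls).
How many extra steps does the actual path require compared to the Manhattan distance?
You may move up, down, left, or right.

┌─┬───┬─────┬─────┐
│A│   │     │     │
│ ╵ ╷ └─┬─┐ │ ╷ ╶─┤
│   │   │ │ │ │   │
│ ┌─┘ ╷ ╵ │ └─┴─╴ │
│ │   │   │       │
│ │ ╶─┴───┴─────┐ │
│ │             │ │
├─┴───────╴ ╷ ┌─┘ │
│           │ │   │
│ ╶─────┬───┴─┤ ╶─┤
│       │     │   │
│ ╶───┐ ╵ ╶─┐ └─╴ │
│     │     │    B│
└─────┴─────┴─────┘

Manhattan distance: |6 - 0| + |8 - 0| = 14
Actual path length: 30
Extra steps: 30 - 14 = 16

Solution:

┌─┬───┬─────┬─────┐
│A│↱ ↓│     │     │
│ ╵ ╷ └─┬─┐ │ ╷ ╶─┤
│↳ ↑│↓  │ │ │ │   │
│ ┌─┘ ╷ ╵ │ └─┴─╴ │
│ │↓ ↲│   │       │
│ │ ╶─┴───┴─────┐ │
│ │↳ → → → ↓    │ │
├─┴───────╴ ╷ ┌─┘ │
│↓ ← ← ← ← ↲│ │   │
│ ╶─────┬───┴─┤ ╶─┤
│↳ → → ↓│↱ → ↓│   │
│ ╶───┐ ╵ ╶─┐ └─╴ │
│     │↳ ↑  │↳ → B│
└─────┴─────┴─────┘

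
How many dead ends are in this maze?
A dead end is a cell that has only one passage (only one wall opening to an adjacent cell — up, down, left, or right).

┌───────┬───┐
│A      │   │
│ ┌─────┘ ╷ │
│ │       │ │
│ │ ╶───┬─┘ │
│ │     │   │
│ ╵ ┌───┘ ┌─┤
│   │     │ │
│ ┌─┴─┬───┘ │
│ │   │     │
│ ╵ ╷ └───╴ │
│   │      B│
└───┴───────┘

Checking each cell for number of passages:

Dead ends found at positions:
  (0, 3)
  (2, 3)
  (3, 2)
  (3, 5)
  (4, 3)
Total dead ends: 5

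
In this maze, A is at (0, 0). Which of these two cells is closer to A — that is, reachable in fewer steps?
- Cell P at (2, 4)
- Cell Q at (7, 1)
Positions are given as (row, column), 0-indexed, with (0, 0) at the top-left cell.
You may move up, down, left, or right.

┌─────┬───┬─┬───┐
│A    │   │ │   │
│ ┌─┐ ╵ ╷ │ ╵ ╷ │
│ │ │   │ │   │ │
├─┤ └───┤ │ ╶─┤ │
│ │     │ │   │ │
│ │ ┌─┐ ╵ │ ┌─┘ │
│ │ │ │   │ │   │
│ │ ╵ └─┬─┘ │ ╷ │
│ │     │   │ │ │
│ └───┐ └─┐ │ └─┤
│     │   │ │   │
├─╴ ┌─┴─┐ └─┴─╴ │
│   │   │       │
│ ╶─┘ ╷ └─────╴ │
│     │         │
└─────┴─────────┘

Shortest path A → P at (2, 4): 8 steps
Shortest path A → Q at (7, 1): 32 steps

P is closer (8 steps vs 32 steps).

Path to P:

┌─────┬───┬─┬───┐
│A → ↓│↱ ↓│ │   │
│ ┌─┐ ╵ ╷ │ ╵ ╷ │
│ │ │↳ ↑│↓│   │ │
├─┤ └───┤ │ ╶─┤ │
│ │     │P│   │ │
│ │ ┌─┐ ╵ │ ┌─┘ │
│ │ │ │   │ │   │
│ │ ╵ └─┬─┘ │ ╷ │
│ │     │   │ │ │
│ └───┐ └─┐ │ └─┤
│     │   │ │   │
├─╴ ┌─┴─┐ └─┴─╴ │
│   │   │       │
│ ╶─┘ ╷ └─────╴ │
│     │         │
└─────┴─────────┘

Path to Q:

┌─────┬───┬─┬───┐
│A → ↓│↱ ↓│ │   │
│ ┌─┐ ╵ ╷ │ ╵ ╷ │
│ │ │↳ ↑│↓│   │ │
├─┤ └───┤ │ ╶─┤ │
│ │↓ ← ↰│↓│   │ │
│ │ ┌─┐ ╵ │ ┌─┘ │
│ │↓│ │↑ ↲│ │   │
│ │ ╵ └─┬─┘ │ ╷ │
│ │↳ → ↓│   │ │ │
│ └───┐ └─┐ │ └─┤
│     │↳ ↓│ │   │
├─╴ ┌─┴─┐ └─┴─╴ │
│   │↓ ↰│↳ → → ↓│
│ ╶─┘ ╷ └─────╴ │
│  Q ↲│↑ ← ← ← ↲│
└─────┴─────────┘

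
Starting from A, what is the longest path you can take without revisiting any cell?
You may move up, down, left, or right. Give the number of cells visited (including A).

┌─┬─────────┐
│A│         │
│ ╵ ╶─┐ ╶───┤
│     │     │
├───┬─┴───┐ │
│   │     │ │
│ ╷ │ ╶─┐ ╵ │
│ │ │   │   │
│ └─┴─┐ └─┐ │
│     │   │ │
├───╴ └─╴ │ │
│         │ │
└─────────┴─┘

Finding longest simple path using DFS:
Start: (0, 0)
Longest path visits 29 cells
Path: A → down → right → up → right → right → down → right → right → down → down → left → up → left → left → down → right → down → right → down → left → left → up → left → left → up → up → right → down

Solution:

┌─┬─────────┐
│A│↱ → ↓    │
│ ╵ ╶─┐ ╶───┤
│↳ ↑  │↳ → ↓│
├───┬─┴───┐ │
│↱ ↓│↓ ← ↰│↓│
│ ╷ │ ╶─┐ ╵ │
│↑│B│↳ ↓│↑ ↲│
│ └─┴─┐ └─┐ │
│↑ ← ↰│↳ ↓│ │
├───╴ └─╴ │ │
│    ↑ ← ↲│ │
└─────────┴─┘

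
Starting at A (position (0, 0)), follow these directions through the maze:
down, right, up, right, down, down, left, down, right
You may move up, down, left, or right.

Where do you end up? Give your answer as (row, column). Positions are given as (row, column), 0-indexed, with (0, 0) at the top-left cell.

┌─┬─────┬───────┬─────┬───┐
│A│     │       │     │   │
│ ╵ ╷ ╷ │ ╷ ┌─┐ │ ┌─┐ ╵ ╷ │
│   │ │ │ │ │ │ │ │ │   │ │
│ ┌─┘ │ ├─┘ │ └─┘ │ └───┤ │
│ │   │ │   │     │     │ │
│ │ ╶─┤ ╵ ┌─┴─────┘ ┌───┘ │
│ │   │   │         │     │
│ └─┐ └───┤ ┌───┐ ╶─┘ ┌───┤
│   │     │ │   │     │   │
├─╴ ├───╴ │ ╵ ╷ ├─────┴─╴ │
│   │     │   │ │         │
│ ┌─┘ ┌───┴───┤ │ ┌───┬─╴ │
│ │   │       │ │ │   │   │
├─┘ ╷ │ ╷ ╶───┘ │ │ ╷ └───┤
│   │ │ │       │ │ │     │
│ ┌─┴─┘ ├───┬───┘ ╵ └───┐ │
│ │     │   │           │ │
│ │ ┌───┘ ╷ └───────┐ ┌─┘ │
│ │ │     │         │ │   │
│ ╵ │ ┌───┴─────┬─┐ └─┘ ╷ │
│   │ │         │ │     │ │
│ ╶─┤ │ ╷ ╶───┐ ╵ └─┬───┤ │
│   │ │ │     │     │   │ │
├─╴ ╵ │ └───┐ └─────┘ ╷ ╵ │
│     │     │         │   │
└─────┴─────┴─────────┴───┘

Following directions step by step:
Start: (0, 0)
  down: (0, 0) → (1, 0)
  right: (1, 0) → (1, 1)
  up: (1, 1) → (0, 1)
  right: (0, 1) → (0, 2)
  down: (0, 2) → (1, 2)
  down: (1, 2) → (2, 2)
  left: (2, 2) → (2, 1)
  down: (2, 1) → (3, 1)
  right: (3, 1) → (3, 2)
Final position: (3, 2)

Path taken:

┌─┬─────┬───────┬─────┬───┐
│A│↱ ↓  │       │     │   │
│ ╵ ╷ ╷ │ ╷ ┌─┐ │ ┌─┐ ╵ ╷ │
│↳ ↑│↓│ │ │ │ │ │ │ │   │ │
│ ┌─┘ │ ├─┘ │ └─┘ │ └───┤ │
│ │↓ ↲│ │   │     │     │ │
│ │ ╶─┤ ╵ ┌─┴─────┘ ┌───┘ │
│ │↳ B│   │         │     │
│ └─┐ └───┤ ┌───┐ ╶─┘ ┌───┤
│   │     │ │   │     │   │
├─╴ ├───╴ │ ╵ ╷ ├─────┴─╴ │
│   │     │   │ │         │
│ ┌─┘ ┌───┴───┤ │ ┌───┬─╴ │
│ │   │       │ │ │   │   │
├─┘ ╷ │ ╷ ╶───┘ │ │ ╷ └───┤
│   │ │ │       │ │ │     │
│ ┌─┴─┘ ├───┬───┘ ╵ └───┐ │
│ │     │   │           │ │
│ │ ┌───┘ ╷ └───────┐ ┌─┘ │
│ │ │     │         │ │   │
│ ╵ │ ┌───┴─────┬─┐ └─┘ ╷ │
│   │ │         │ │     │ │
│ ╶─┤ │ ╷ ╶───┐ ╵ └─┬───┤ │
│   │ │ │     │     │   │ │
├─╴ ╵ │ └───┐ └─────┘ ╷ ╵ │
│     │     │         │   │
└─────┴─────┴─────────┴───┘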